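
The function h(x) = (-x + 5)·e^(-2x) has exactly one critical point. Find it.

Differentiating with the product rule gives h'(x) = (2x - 11)·e^(-2x). Since e^(-2x) > 0, the only critical point is x = 11/2.
h''(11/2) has the same sign as 2 > 0, so this is a local minimum.
h(11/2) = (-1/2)·e^(-11) ≈ -0.0000.

11/2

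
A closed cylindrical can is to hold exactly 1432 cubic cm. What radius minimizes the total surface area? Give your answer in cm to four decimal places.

6.1083

With radius r and height h, πr²h = 1432 so h = 1432/(πr²), and S(r) = 2πr² + 2πrh = 2πr² + 2·1432/r.
S'(r) = 4πr − 2·1432/r² = 0 ⇒ r³ = 1432/(2π), so r ≈ 6.1083 and h = 2r ≈ 12.2166.
S''(r) = 4π + 4·1432/r³ > 0, so this is the minimum; S ≈ 703.3042.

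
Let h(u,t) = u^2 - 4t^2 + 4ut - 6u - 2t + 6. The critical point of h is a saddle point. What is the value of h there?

1/8

∂h/∂u = 2u + 4t - 6 = 0 and ∂h/∂t = 4u - 8t - 2 = 0, so (u, t) = (7/4, 5/8).
The Hessian has h_{uu} = 2, h_{tt} = -8, h_{ut} = 4, giving D = -32 < 0, so the point is a saddle point.
h(7/4, 5/8) = 1/8.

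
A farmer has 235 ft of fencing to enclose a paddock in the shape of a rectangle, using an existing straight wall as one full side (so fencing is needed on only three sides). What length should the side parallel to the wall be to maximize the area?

235/2

Let the sides perpendicular to the wall have length x and the parallel side y, so 2x + y = 235 and the area is A = xy = x(235 − 2x).
A'(x) = 235 − 4x = 0 gives x = 235/4, and A''(x) = −4 < 0 confirms a maximum.
Then y = 235 − 2·235/4 = 235/2 and A = 55225/8.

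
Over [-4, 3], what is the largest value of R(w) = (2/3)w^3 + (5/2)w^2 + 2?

The derivative is 2w^2 + 5w, which vanishes at w = -5/2 and w = 0.
Evaluating at the critical points and endpoints: R(-4) = -2/3,  R(-5/2) = 173/24,  R(0) = 2,  R(3) = 85/2.
The maximum over the interval is 85/2, attained at w = 3.

85/2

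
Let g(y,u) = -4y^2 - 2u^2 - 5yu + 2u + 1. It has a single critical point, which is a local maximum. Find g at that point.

∂g/∂y = -8y - 5u = 0 and ∂g/∂u = -5y - 4u + 2 = 0, so (y, u) = (-10/7, 16/7).
The Hessian has g_{yy} = -8, g_{uu} = -4, g_{yu} = -5, giving D = 7 > 0 with g_{yy} < 0, so the point is a local maximum.
g(-10/7, 16/7) = 23/7.

23/7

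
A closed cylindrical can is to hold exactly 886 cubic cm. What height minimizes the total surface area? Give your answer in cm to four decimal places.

10.4099

With radius r and height h, πr²h = 886 so h = 886/(πr²), and S(r) = 2πr² + 2πrh = 2πr² + 2·886/r.
S'(r) = 4πr − 2·886/r² = 0 ⇒ r³ = 886/(2π), so r ≈ 5.2050 and h = 2r ≈ 10.4099.
S''(r) = 4π + 4·886/r³ > 0, so this is the minimum; S ≈ 510.6661.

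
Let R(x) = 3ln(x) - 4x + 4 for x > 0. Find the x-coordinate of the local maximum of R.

3/4

R'(x) = 3/x − 4 = 0 gives x = 3/4.
R''(x) = -3/x², which is negative for x > 0, so this is a local maximum.
R(3/4) = 3·ln(3/4) - 3 + 4 ≈ 0.1370.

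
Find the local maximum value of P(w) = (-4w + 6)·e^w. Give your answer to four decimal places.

Differentiating with the product rule gives P'(w) = (-4w + 2)·e^w. Since e^w > 0, the only critical point is w = 1/2.
P''(1/2) has the same sign as -4 < 0, so this is a local maximum.
P(1/2) = (4)·e^(1/2) ≈ 6.5949.

6.5949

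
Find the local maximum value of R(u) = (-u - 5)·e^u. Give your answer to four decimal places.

0.0025

R'(u) = (-1)·e^u + (-u - 5)·1·e^u = (-u - 6)·e^u. Since e^u > 0, the only critical point is u = -6.
R''(-6) has the same sign as -1 < 0, so this is a local maximum.
R(-6) = (1)·e^(-6) ≈ 0.0025.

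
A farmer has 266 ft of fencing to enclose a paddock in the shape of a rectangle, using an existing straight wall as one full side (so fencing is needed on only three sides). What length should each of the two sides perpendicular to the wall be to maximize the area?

Let the sides perpendicular to the wall have length x and the parallel side y, so 2x + y = 266 and the area is A = xy = x(266 − 2x).
A'(x) = 266 − 4x = 0 gives x = 133/2, and A''(x) = −4 < 0 confirms a maximum.
Then y = 266 − 2·133/2 = 133 and A = 17689/2.

133/2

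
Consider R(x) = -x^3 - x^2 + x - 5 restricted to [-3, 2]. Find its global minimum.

-15

Differentiating, R'(x) = -3x^2 - 2x + 1; which vanishes at x = -1 and x = 1/3.
Evaluating at the critical points and endpoints: R(-3) = 10; R(-1) = -6; R(1/3) = -130/27; R(2) = -15.
The minimum over the interval is -15, attained at x = 2.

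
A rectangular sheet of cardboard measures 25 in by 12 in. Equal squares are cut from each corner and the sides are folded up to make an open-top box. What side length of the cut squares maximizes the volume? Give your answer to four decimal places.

With cut size x, the volume is V(x) = x(25 − 2x)(12 − 2x) for 0 < x < 6.
V'(x) = 12x^2 − 148x + 300. Setting V'(x) = 0 gives x ≈ 2.5573 (the root in (0, 6)).
V''(x) = 24x − 148 is negative there, so this is the maximum; V ≈ 350.1428.

2.5573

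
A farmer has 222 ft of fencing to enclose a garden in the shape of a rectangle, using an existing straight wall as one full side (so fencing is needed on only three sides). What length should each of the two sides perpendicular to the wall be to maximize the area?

Let the sides perpendicular to the wall have length x and the parallel side y, so 2x + y = 222 and the area is A = xy = x(222 − 2x).
A'(x) = 222 − 4x = 0 gives x = 111/2, and A''(x) = −4 < 0 confirms a maximum.
Then y = 222 − 2·111/2 = 111 and A = 12321/2.

111/2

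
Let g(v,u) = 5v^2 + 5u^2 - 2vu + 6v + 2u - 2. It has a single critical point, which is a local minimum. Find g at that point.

-13/3

∂g/∂v = 10v - 2u + 6 = 0 and ∂g/∂u = -2v + 10u + 2 = 0, so (v, u) = (-2/3, -1/3).
The Hessian has g_{vv} = 10, g_{uu} = 10, g_{vu} = -2, giving D = 96 > 0 with g_{vv} > 0, so the point is a local minimum.
g(-2/3, -1/3) = -13/3.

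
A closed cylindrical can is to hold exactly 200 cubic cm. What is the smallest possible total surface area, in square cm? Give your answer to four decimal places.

189.3221

With radius r and height h, πr²h = 200 so h = 200/(πr²), and S(r) = 2πr² + 2πrh = 2πr² + 2·200/r.
S'(r) = 4πr − 2·200/r² = 0 ⇒ r³ = 200/(2π), so r ≈ 3.1692 and h = 2r ≈ 6.3384.
S''(r) = 4π + 4·200/r³ > 0, so this is the minimum; S ≈ 189.3221.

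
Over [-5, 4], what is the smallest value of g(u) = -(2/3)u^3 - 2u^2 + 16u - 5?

-175/3

Differentiating, g'(u) = -2u^2 - 4u + 16; which vanishes at u = -4 and u = 2.
Evaluating at the critical points and endpoints: g(-5) = -155/3, g(-4) = -175/3, g(2) = 41/3, g(4) = -47/3.
So the minimum is g(-4) = -175/3.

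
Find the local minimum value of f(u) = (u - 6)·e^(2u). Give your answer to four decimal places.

Differentiating with the product rule gives f'(u) = (2u - 11)·e^(2u). Since e^(2u) > 0, the only critical point is u = 11/2.
f''(11/2) has the same sign as 2 > 0, so this is a local minimum.
f(11/2) = (-1/2)·e^(11) ≈ -29937.0709.

-29937.0709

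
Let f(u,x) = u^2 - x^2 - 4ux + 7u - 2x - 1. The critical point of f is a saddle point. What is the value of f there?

∂f/∂u = 2u - 4x + 7 = 0 and ∂f/∂x = -4u - 2x - 2 = 0, so (u, x) = (-11/10, 6/5).
The Hessian has f_{uu} = 2, f_{xx} = -2, f_{ux} = -4, giving D = -20 < 0, so the point is a saddle point.
f(-11/10, 6/5) = -121/20.

-121/20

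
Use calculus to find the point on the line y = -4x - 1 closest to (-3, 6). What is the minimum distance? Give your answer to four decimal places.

Minimize D(x)^2 = (x + 3)^2 + (-4x - 7)^2.
d/dx[D^2] = 2(x + 3) + 2·(-4)·(-4x - 7) = 0 ⇒ x = -31/17.
Then y = 107/17 and the distance is √(25/17) ≈ 1.2127.

1.2127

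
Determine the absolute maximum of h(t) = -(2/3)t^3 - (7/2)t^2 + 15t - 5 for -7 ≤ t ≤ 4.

Differentiating, h'(t) = -2t^2 - 7t + 15; which vanishes at t = -5 and t = 3/2.
Candidates: h(-7) = -317/6; h(-5) = -505/6; h(3/2) = 59/8; h(4) = -131/3.
So the maximum is h(3/2) = 59/8.

59/8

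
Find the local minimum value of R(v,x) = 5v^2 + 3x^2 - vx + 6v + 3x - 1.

-230/59

∂R/∂v = 10v - x + 6 = 0 and ∂R/∂x = -v + 6x + 3 = 0, so (v, x) = (-39/59, -36/59).
The Hessian has R_{vv} = 10, R_{xx} = 6, R_{vx} = -1, giving D = 59 > 0 with R_{vv} > 0, so the point is a local minimum.
R(-39/59, -36/59) = -230/59.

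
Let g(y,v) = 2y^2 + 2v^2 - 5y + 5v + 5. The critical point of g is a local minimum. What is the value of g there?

-5/4

∂g/∂y = 4y - 5 = 0 and ∂g/∂v = 4v + 5 = 0, so (y, v) = (5/4, -5/4).
The Hessian has g_{yy} = 4, g_{vv} = 4, g_{yv} = 0, giving D = 16 > 0 with g_{yy} > 0, so the point is a local minimum.
g(5/4, -5/4) = -5/4.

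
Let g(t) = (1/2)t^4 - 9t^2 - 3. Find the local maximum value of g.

g'(t) = 2t^3 - 18t = 0 at t = -3, 0, 3.
g''(t) = 6t^2 - 18. g''(-3) = 36 > 0 ⇒ local minimum; g''(0) = -18 < 0 ⇒ local maximum; g''(3) = 36 > 0 ⇒ local minimum.
The local maximum is g(0) = -3.

-3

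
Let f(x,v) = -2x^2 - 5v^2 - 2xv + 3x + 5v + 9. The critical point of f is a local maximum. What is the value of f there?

389/36

∂f/∂x = -4x - 2v + 3 = 0 and ∂f/∂v = -2x - 10v + 5 = 0, so (x, v) = (5/9, 7/18).
The Hessian has f_{xx} = -4, f_{vv} = -10, f_{xv} = -2, giving D = 36 > 0 with f_{xx} < 0, so the point is a local maximum.
f(5/9, 7/18) = 389/36.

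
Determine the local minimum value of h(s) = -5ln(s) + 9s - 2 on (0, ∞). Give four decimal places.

5.9389

h'(s) = -5/s + 9 = 0 gives s = 5/9.
h''(s) = 5/s², which is positive for s > 0, so this is a local minimum.
h(5/9) = -5·ln(5/9) + 5 - 2 ≈ 5.9389.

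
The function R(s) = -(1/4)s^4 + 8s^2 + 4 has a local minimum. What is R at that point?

R'(s) = -s^3 + 16s. Setting R'(s) = 0 gives s ∈ {-4, 0, 4}.
Since R''(s) = -3s^2 + 16, we get R''(-4) = -32 < 0 ⇒ local maximum; R''(0) = 16 > 0 ⇒ local minimum; R''(4) = -32 < 0 ⇒ local maximum.
So the local minimum value is R(0) = 4.

4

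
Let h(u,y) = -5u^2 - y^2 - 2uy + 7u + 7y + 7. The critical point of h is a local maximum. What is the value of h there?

77/4

∂h/∂u = -10u - 2y + 7 = 0 and ∂h/∂y = -2u - 2y + 7 = 0, so (u, y) = (0, 7/2).
The Hessian has h_{uu} = -10, h_{yy} = -2, h_{uy} = -2, giving D = 16 > 0 with h_{uu} < 0, so the point is a local maximum.
h(0, 7/2) = 77/4.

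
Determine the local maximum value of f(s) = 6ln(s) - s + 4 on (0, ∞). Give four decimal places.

8.7506

f'(s) = 6/s − 1 = 0 gives s = 6.
f''(s) = -6/s², which is negative for s > 0, so this is a local maximum.
f(6) = 6·ln(6) - 6 + 4 ≈ 8.7506.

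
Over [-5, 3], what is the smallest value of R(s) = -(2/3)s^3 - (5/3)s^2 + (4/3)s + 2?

R'(s) = -2s^2 - (10/3)s + 4/3, which vanishes at s = -2 and s = 1/3.
Compare values at every candidate in [-5, 3]: R(-5) = 37,  R(-2) = -2,  R(1/3) = 181/81,  R(3) = -27.
The minimum over the interval is -27, attained at s = 3.

-27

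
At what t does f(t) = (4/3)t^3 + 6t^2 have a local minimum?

0

f'(t) = 4t^2 + 12t. Setting f'(t) = 0 gives t ∈ {-3, 0}.
Second-derivative test with f''(t) = 8t + 12: f''(-3) = -12 < 0 ⇒ local maximum; f''(0) = 12 > 0 ⇒ local minimum.
Thus f has its local minimum at t = 0, with value 0.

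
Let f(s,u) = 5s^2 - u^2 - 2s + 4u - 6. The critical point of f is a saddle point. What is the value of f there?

-11/5

∂f/∂s = 10s - 2 = 0 and ∂f/∂u = -2u + 4 = 0, so (s, u) = (1/5, 2).
The Hessian has f_{ss} = 10, f_{uu} = -2, f_{su} = 0, giving D = -20 < 0, so the point is a saddle point.
f(1/5, 2) = -11/5.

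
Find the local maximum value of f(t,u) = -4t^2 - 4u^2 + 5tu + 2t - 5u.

∂f/∂t = -8t + 5u + 2 = 0 and ∂f/∂u = 5t - 8u - 5 = 0, so (t, u) = (-3/13, -10/13).
The Hessian has f_{tt} = -8, f_{uu} = -8, f_{tu} = 5, giving D = 39 > 0 with f_{tt} < 0, so the point is a local maximum.
f(-3/13, -10/13) = 22/13.

22/13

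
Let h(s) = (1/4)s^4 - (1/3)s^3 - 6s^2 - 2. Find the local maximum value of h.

-2

Critical points: h'(s) = s^3 - s^2 - 12s vanishes at s = -3, 0, 4.
Since h''(s) = 3s^2 - 2s - 12, we get h''(-3) = 21 > 0 ⇒ local minimum; h''(0) = -12 < 0 ⇒ local maximum; h''(4) = 28 > 0 ⇒ local minimum.
The local maximum is h(0) = -2.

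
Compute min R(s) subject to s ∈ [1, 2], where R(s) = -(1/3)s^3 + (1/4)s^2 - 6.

-23/3

Differentiating, R'(s) = -s^2 + (1/2)s; which has no zeros in [1, 2].
Compare values at every candidate in [1, 2]: R(1) = -73/12; R(2) = -23/3.
The minimum over the interval is -23/3, attained at s = 2.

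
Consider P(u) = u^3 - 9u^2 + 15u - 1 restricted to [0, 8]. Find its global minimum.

The derivative is 3u^2 - 18u + 15, which vanishes at u = 1 and u = 5.
Evaluating at the critical points and endpoints: P(0) = -1,  P(1) = 6,  P(5) = -26,  P(8) = 55.
Hence the absolute minimum is -26 at u = 5.

-26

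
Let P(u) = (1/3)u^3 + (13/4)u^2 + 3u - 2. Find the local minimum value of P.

P'(u) = u^2 + (13/2)u + 3 = 0 at u = -6, -1/2.
Since P''(u) = 2u + 13/2, we get P''(-6) = -11/2 < 0 ⇒ local maximum; P''(-1/2) = 11/2 > 0 ⇒ local minimum.
So the local minimum value is P(-1/2) = -131/48.

-131/48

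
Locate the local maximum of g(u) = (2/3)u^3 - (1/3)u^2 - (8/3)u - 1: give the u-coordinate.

-1

Critical points: g'(u) = 2u^2 - (2/3)u - 8/3 vanishes at u = -1, 4/3.
Second-derivative test with g''(u) = 4u - 2/3: g''(-1) = -14/3 < 0 ⇒ local maximum; g''(4/3) = 14/3 > 0 ⇒ local minimum.
Thus g has its local maximum at u = -1, with value 2/3.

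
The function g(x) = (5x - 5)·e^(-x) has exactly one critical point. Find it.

2

g'(x) = 5·e^(-x) + (5x - 5)·(-1)·e^(-x) = (-5x + 10)·e^(-x). Since e^(-x) > 0, the only critical point is x = 2.
g''(2) has the same sign as -5 < 0, so this is a local maximum.
g(2) = (5)·e^(-2) ≈ 0.6767.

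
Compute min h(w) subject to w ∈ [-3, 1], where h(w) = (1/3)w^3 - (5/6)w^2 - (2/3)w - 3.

h'(w) = w^2 - (5/3)w - 2/3, whose only zero in [-3, 1] is w = -1/3.
Evaluating at the critical points and endpoints: h(-3) = -35/2,  h(-1/3) = -467/162,  h(1) = -25/6.
The minimum over the interval is -35/2, attained at w = -3.

-35/2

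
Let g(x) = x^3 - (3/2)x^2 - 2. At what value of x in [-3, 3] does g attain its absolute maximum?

3

Differentiating, g'(x) = 3x^2 - 3x; which vanishes at x = 0 and x = 1.
Candidates: g(-3) = -85/2,  g(0) = -2,  g(1) = -5/2,  g(3) = 23/2.
So the maximum is g(3) = 23/2.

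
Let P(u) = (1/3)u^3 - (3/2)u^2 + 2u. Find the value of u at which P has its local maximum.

P'(u) = u^2 - 3u + 2. Setting P'(u) = 0 gives u ∈ {1, 2}.
P''(u) = 2u - 3. P''(1) = -1 < 0 ⇒ local maximum; P''(2) = 1 > 0 ⇒ local minimum.
So the local maximum value is P(1) = 5/6.

1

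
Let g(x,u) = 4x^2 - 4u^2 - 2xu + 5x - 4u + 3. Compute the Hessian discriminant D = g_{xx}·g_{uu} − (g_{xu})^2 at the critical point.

∂g/∂x = 8x - 2u + 5 = 0 and ∂g/∂u = -2x - 8u - 4 = 0, so (x, u) = (-12/17, -11/34).
The Hessian has g_{xx} = 8, g_{uu} = -8, g_{xu} = -2, giving D = -68 < 0, so the point is a saddle point.
D = (8)·(-8) − (-2)^2 = -68.

-68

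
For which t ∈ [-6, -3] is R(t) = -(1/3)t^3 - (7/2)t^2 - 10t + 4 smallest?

-5

R'(t) = -t^2 - 7t - 10, whose only zero in [-6, -3] is t = -5.
Evaluating at the critical points and endpoints: R(-6) = 10,  R(-5) = 49/6,  R(-3) = 23/2.
The minimum over the interval is 49/6, attained at t = -5.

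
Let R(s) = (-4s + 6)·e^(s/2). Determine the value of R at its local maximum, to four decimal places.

6.2304

By the product rule, R'(s) = (-2s - 1)·e^(s/2). Since e^(s/2) > 0, the only critical point is s = -1/2.
R''(-1/2) has the same sign as -2 < 0, so this is a local maximum.
R(-1/2) = (8)·e^(-1/4) ≈ 6.2304.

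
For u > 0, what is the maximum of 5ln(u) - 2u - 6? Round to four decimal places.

P'(u) = 5/u − 2 = 0 gives u = 5/2.
P''(u) = -5/u², which is negative for u > 0, so this is a local maximum.
P(5/2) = 5·ln(5/2) - 5 - 6 ≈ -6.4185.

-6.4185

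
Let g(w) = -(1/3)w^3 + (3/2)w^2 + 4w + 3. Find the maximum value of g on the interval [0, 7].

g'(w) = -w^2 + 3w + 4, whose only zero in [0, 7] is w = 4.
Compare values at every candidate in [0, 7]: g(0) = 3,  g(4) = 65/3,  g(7) = -59/6.
Hence the absolute maximum is 65/3 at w = 4.

65/3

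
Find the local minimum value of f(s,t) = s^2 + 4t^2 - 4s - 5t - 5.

∂f/∂s = 2s - 4 = 0 and ∂f/∂t = 8t - 5 = 0, so (s, t) = (2, 5/8).
The Hessian has f_{ss} = 2, f_{tt} = 8, f_{st} = 0, giving D = 16 > 0 with f_{ss} > 0, so the point is a local minimum.
f(2, 5/8) = -169/16.

-169/16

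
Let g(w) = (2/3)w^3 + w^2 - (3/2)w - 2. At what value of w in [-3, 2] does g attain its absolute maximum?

The derivative is 2w^2 + 2w - 3/2, which vanishes at w = -3/2 and w = 1/2.
Compare values at every candidate in [-3, 2]: g(-3) = -13/2, g(-3/2) = 1/4, g(1/2) = -29/12, g(2) = 13/3.
The maximum over the interval is 13/3, attained at w = 2.

2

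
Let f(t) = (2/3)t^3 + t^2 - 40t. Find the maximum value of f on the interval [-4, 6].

The derivative is 2t^2 + 2t - 40, whose only zero in [-4, 6] is t = 4.
Evaluating at the critical points and endpoints: f(-4) = 400/3,  f(4) = -304/3,  f(6) = -60.
Hence the absolute maximum is 400/3 at t = -4.

400/3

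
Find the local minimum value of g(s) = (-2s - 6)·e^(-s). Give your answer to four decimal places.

g'(s) = (-2)·e^(-s) + (-2s - 6)·(-1)·e^(-s) = (2s + 4)·e^(-s). Since e^(-s) > 0, the only critical point is s = -2.
g''(-2) has the same sign as 2 > 0, so this is a local minimum.
g(-2) = (-2)·e^(2) ≈ -14.7781.

-14.7781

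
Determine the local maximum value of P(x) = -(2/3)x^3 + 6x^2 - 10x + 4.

Critical points: P'(x) = -2x^2 + 12x - 10 vanishes at x = 1, 5.
Second-derivative test with P''(x) = -4x + 12: P''(1) = 8 > 0 ⇒ local minimum; P''(5) = -8 < 0 ⇒ local maximum.
The local maximum is P(5) = 62/3.

62/3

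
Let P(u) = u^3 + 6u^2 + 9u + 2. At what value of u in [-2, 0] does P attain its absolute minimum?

-1

P'(u) = 3u^2 + 12u + 9, whose only zero in [-2, 0] is u = -1.
Candidates: P(-2) = 0,  P(-1) = -2,  P(0) = 2.
Hence the absolute minimum is -2 at u = -1.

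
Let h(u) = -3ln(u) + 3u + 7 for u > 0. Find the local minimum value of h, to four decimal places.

10.0000

h'(u) = -3/u + 3 = 0 gives u = 1.
h''(u) = 3/u², which is positive for u > 0, so this is a local minimum.
h(1) = -3·ln(1) + 3 + 7 ≈ 10.0000.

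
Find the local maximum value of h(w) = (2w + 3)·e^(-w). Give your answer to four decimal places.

3.2974

h'(w) = 2·e^(-w) + (2w + 3)·(-1)·e^(-w) = (-2w - 1)·e^(-w). Since e^(-w) > 0, the only critical point is w = -1/2.
h''(-1/2) has the same sign as -2 < 0, so this is a local maximum.
h(-1/2) = (2)·e^(1/2) ≈ 3.2974.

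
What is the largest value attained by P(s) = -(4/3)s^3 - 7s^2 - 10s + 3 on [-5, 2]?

134/3

P'(s) = -4s^2 - 14s - 10, which vanishes at s = -5/2 and s = -1.
Compare values at every candidate in [-5, 2]: P(-5) = 134/3,  P(-5/2) = 61/12,  P(-1) = 22/3,  P(2) = -167/3.
The maximum over the interval is 134/3, attained at s = -5.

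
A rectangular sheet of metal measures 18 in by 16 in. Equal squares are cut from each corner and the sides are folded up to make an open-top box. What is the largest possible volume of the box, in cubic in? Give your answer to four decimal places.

With cut size x, the volume is V(x) = x(18 − 2x)(16 − 2x) for 0 < x < 8.
V'(x) = 12x^2 − 136x + 288. Setting V'(x) = 0 gives x ≈ 2.8187 (the root in (0, 8)).
V''(x) = 24x − 136 is negative there, so this is the maximum; V ≈ 361.0999.

361.0999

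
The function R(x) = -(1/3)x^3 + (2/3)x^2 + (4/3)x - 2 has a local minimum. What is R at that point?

-202/81

R'(x) = -x^2 + (4/3)x + 4/3. Setting R'(x) = 0 gives x ∈ {-2/3, 2}.
Second-derivative test with R''(x) = -2x + 4/3: R''(-2/3) = 8/3 > 0 ⇒ local minimum; R''(2) = -8/3 < 0 ⇒ local maximum.
The local minimum is R(-2/3) = -202/81.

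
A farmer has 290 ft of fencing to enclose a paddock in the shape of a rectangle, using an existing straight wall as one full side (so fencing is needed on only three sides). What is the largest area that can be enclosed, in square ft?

21025/2

Let the sides perpendicular to the wall have length x and the parallel side y, so 2x + y = 290 and the area is A = xy = x(290 − 2x).
A'(x) = 290 − 4x = 0 gives x = 145/2, and A''(x) = −4 < 0 confirms a maximum.
Then y = 290 − 2·145/2 = 145 and A = 21025/2.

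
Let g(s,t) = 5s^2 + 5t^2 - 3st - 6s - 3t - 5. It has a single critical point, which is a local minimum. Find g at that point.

-734/91

∂g/∂s = 10s - 3t - 6 = 0 and ∂g/∂t = -3s + 10t - 3 = 0, so (s, t) = (69/91, 48/91).
The Hessian has g_{ss} = 10, g_{tt} = 10, g_{st} = -3, giving D = 91 > 0 with g_{ss} > 0, so the point is a local minimum.
g(69/91, 48/91) = -734/91.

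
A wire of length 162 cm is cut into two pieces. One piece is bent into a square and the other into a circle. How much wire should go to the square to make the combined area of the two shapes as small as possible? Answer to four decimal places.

90.7361

Let x be the length used for the square. Square side x/4; circle radius (162−x)/(2π).
A(x) = (x/4)² + π·((162−x)/(2π))² = x²/16 + (162−x)²/(4π) for 0 ≤ x ≤ 162. A'(x) = x/8 − (162−x)/(2π) = 0 gives x = 4·162/(π+4) ≈ 90.7361.
A'' = 1/8 + 1/(2π) > 0, so this gives the minimum combined area; x ≈ 90.7361 cm to the square.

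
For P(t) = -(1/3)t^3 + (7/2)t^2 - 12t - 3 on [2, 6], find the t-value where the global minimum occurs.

6

P'(t) = -t^2 + 7t - 12, which vanishes at t = 3 and t = 4.
Candidates: P(2) = -47/3, P(3) = -33/2, P(4) = -49/3, P(6) = -21.
Hence the absolute minimum is -21 at t = 6.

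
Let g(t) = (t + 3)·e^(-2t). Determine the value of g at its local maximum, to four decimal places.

Differentiating with the product rule gives g'(t) = (-2t - 5)·e^(-2t). Since e^(-2t) > 0, the only critical point is t = -5/2.
g''(-5/2) has the same sign as -2 < 0, so this is a local maximum.
g(-5/2) = (1/2)·e^(5) ≈ 74.2066.

74.2066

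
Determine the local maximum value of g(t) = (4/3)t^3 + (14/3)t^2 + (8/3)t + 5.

g'(t) = 4t^2 + (28/3)t + 8/3. Setting g'(t) = 0 gives t ∈ {-2, -1/3}.
Since g''(t) = 8t + 28/3, we get g''(-2) = -20/3 < 0 ⇒ local maximum; g''(-1/3) = 20/3 > 0 ⇒ local minimum.
So the local maximum value is g(-2) = 23/3.

23/3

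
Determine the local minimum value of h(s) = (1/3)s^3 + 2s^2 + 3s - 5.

-19/3

h'(s) = s^2 + 4s + 3. Setting h'(s) = 0 gives s ∈ {-3, -1}.
Since h''(s) = 2s + 4, we get h''(-3) = -2 < 0 ⇒ local maximum; h''(-1) = 2 > 0 ⇒ local minimum.
Thus h has its local minimum at s = -1, with value -19/3.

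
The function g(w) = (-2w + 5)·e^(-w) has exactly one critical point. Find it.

7/2

g'(w) = (-2)·e^(-w) + (-2w + 5)·(-1)·e^(-w) = (2w - 7)·e^(-w). Since e^(-w) > 0, the only critical point is w = 7/2.
g''(7/2) has the same sign as 2 > 0, so this is a local minimum.
g(7/2) = (-2)·e^(-7/2) ≈ -0.0604.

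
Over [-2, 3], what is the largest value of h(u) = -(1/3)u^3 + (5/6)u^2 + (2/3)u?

14/3

The derivative is -u^2 + (5/3)u + 2/3, which vanishes at u = -1/3 and u = 2.
Evaluating at the critical points and endpoints: h(-2) = 14/3; h(-1/3) = -19/162; h(2) = 2; h(3) = 1/2.
So the maximum is h(-2) = 14/3.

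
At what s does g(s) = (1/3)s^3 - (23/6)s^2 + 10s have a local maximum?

5/3

Critical points: g'(s) = s^2 - (23/3)s + 10 vanishes at s = 5/3, 6.
g''(s) = 2s - 23/3. g''(5/3) = -13/3 < 0 ⇒ local maximum; g''(6) = 13/3 > 0 ⇒ local minimum.
Thus g has its local maximum at s = 5/3, with value 1225/162.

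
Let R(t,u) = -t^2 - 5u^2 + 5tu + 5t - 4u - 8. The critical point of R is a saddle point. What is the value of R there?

-81/5

∂R/∂t = -2t + 5u + 5 = 0 and ∂R/∂u = 5t - 10u - 4 = 0, so (t, u) = (-6, -17/5).
The Hessian has R_{tt} = -2, R_{uu} = -10, R_{tu} = 5, giving D = -5 < 0, so the point is a saddle point.
R(-6, -17/5) = -81/5.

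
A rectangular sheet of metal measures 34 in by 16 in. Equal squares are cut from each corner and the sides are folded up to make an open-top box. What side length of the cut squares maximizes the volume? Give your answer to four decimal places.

3.4230

With cut size x, the volume is V(x) = x(34 − 2x)(16 − 2x) for 0 < x < 8.
V'(x) = 12x^2 − 200x + 544. Setting V'(x) = 0 gives x ≈ 3.4230 (the root in (0, 8)).
V''(x) = 24x − 200 is negative there, so this is the maximum; V ≈ 850.8473.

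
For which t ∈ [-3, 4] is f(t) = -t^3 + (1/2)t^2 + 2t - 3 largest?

-3

Differentiating, f'(t) = -3t^2 + t + 2; which vanishes at t = -2/3 and t = 1.
Compare values at every candidate in [-3, 4]: f(-3) = 45/2; f(-2/3) = -103/27; f(1) = -3/2; f(4) = -51.
So the maximum is f(-3) = 45/2.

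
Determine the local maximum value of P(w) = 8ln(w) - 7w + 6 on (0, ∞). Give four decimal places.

P'(w) = 8/w − 7 = 0 gives w = 8/7.
P''(w) = -8/w², which is negative for w > 0, so this is a local maximum.
P(8/7) = 8·ln(8/7) - 8 + 6 ≈ -0.9317.

-0.9317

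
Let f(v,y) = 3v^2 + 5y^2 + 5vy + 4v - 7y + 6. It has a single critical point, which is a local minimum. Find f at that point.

∂f/∂v = 6v + 5y + 4 = 0 and ∂f/∂y = 5v + 10y - 7 = 0, so (v, y) = (-15/7, 62/35).
The Hessian has f_{vv} = 6, f_{yy} = 10, f_{vy} = 5, giving D = 35 > 0 with f_{vv} > 0, so the point is a local minimum.
f(-15/7, 62/35) = -157/35.

-157/35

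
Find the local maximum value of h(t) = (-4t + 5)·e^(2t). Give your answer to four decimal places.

h'(t) = (-4)·e^(2t) + (-4t + 5)·2·e^(2t) = (-8t + 6)·e^(2t). Since e^(2t) > 0, the only critical point is t = 3/4.
h''(3/4) has the same sign as -8 < 0, so this is a local maximum.
h(3/4) = (2)·e^(3/2) ≈ 8.9634.

8.9634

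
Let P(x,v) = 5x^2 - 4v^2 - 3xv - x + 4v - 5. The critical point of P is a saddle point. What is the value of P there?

-381/89

∂P/∂x = 10x - 3v - 1 = 0 and ∂P/∂v = -3x - 8v + 4 = 0, so (x, v) = (20/89, 37/89).
The Hessian has P_{xx} = 10, P_{vv} = -8, P_{xv} = -3, giving D = -89 < 0, so the point is a saddle point.
P(20/89, 37/89) = -381/89.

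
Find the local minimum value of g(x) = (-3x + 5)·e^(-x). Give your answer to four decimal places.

g'(x) = (-3)·e^(-x) + (-3x + 5)·(-1)·e^(-x) = (3x - 8)·e^(-x). Since e^(-x) > 0, the only critical point is x = 8/3.
g''(8/3) has the same sign as 3 > 0, so this is a local minimum.
g(8/3) = (-3)·e^(-8/3) ≈ -0.2085.

-0.2085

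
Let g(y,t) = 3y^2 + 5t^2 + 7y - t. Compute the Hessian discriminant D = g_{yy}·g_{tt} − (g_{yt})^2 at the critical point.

60

∂g/∂y = 6y + 7 = 0 and ∂g/∂t = 10t - 1 = 0, so (y, t) = (-7/6, 1/10).
The Hessian has g_{yy} = 6, g_{tt} = 10, g_{yt} = 0, giving D = 60 > 0 with g_{yy} > 0, so the point is a local minimum.
D = (6)·(10) − (0)^2 = 60.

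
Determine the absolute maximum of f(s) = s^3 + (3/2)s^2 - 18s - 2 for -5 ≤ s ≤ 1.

77/2

f'(s) = 3s^2 + 3s - 18, whose only zero in [-5, 1] is s = -3.
Compare values at every candidate in [-5, 1]: f(-5) = 1/2, f(-3) = 77/2, f(1) = -35/2.
Hence the absolute maximum is 77/2 at s = -3.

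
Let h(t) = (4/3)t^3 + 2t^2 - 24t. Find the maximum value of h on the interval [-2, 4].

h'(t) = 4t^2 + 4t - 24, whose only zero in [-2, 4] is t = 2.
Candidates: h(-2) = 136/3; h(2) = -88/3; h(4) = 64/3.
Hence the absolute maximum is 136/3 at t = -2.

136/3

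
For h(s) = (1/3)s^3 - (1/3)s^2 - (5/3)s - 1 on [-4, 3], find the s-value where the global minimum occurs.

Differentiating, h'(s) = s^2 - (2/3)s - 5/3; which vanishes at s = -1 and s = 5/3.
Candidates: h(-4) = -21; h(-1) = 0; h(5/3) = -256/81; h(3) = 0.
The minimum over the interval is -21, attained at s = -4.

-4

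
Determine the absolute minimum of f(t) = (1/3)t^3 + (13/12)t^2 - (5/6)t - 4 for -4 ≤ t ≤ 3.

-14/3

Differentiating, f'(t) = t^2 + (13/6)t - 5/6; which vanishes at t = -5/2 and t = 1/3.
Candidates: f(-4) = -14/3; f(-5/2) = -17/48; f(1/3) = -1343/324; f(3) = 49/4.
Hence the absolute minimum is -14/3 at t = -4.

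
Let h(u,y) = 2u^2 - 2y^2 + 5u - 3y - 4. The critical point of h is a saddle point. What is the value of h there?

∂h/∂u = 4u + 5 = 0 and ∂h/∂y = -4y - 3 = 0, so (u, y) = (-5/4, -3/4).
The Hessian has h_{uu} = 4, h_{yy} = -4, h_{uy} = 0, giving D = -16 < 0, so the point is a saddle point.
h(-5/4, -3/4) = -6.

-6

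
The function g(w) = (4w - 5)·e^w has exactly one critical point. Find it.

1/4

g'(w) = 4·e^w + (4w - 5)·1·e^w = (4w - 1)·e^w. Since e^w > 0, the only critical point is w = 1/4.
g''(1/4) has the same sign as 4 > 0, so this is a local minimum.
g(1/4) = (-4)·e^(1/4) ≈ -5.1361.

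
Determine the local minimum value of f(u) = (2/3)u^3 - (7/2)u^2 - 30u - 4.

-166

f'(u) = 2u^2 - 7u - 30. Setting f'(u) = 0 gives u ∈ {-5/2, 6}.
Since f''(u) = 4u - 7, we get f''(-5/2) = -17 < 0 ⇒ local maximum; f''(6) = 17 > 0 ⇒ local minimum.
The local minimum is f(6) = -166.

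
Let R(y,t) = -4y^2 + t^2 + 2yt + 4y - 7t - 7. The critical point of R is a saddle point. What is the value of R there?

-66/5

∂R/∂y = -8y + 2t + 4 = 0 and ∂R/∂t = 2y + 2t - 7 = 0, so (y, t) = (11/10, 12/5).
The Hessian has R_{yy} = -8, R_{tt} = 2, R_{yt} = 2, giving D = -20 < 0, so the point is a saddle point.
R(11/10, 12/5) = -66/5.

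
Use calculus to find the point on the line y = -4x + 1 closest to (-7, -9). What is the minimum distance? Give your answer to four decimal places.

9.2164

Minimize D(x)^2 = (x + 7)^2 + (-4x + 10)^2.
d/dx[D^2] = 2(x + 7) + 2·(-4)·(-4x + 10) = 0 ⇒ x = 33/17.
Then y = -115/17 and the distance is √(1444/17) ≈ 9.2164.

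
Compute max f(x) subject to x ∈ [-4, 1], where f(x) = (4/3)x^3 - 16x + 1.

67/3

The derivative is 4x^2 - 16, whose only zero in [-4, 1] is x = -2.
Compare values at every candidate in [-4, 1]: f(-4) = -61/3; f(-2) = 67/3; f(1) = -41/3.
The maximum over the interval is 67/3, attained at x = -2.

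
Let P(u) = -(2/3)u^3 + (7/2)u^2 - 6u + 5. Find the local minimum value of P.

Critical points: P'(u) = -2u^2 + 7u - 6 vanishes at u = 3/2, 2.
Since P''(u) = -4u + 7, we get P''(3/2) = 1 > 0 ⇒ local minimum; P''(2) = -1 < 0 ⇒ local maximum.
So the local minimum value is P(3/2) = 13/8.

13/8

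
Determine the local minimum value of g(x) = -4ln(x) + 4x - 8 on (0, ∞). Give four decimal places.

g'(x) = -4/x + 4 = 0 gives x = 1.
g''(x) = 4/x², which is positive for x > 0, so this is a local minimum.
g(1) = -4·ln(1) + 4 - 8 ≈ -4.0000.

-4.0000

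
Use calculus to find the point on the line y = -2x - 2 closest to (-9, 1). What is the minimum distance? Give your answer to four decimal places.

6.7082

Minimize D(x)^2 = (x + 9)^2 + (-2x - 3)^2.
d/dx[D^2] = 2(x + 9) + 2·(-2)·(-2x - 3) = 0 ⇒ x = -3.
Then y = 4 and the distance is √(45) ≈ 6.7082.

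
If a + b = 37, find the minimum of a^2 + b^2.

With a + b = 37, a^2 + b^2 = a^2 + (37 − a)^2.
The derivative 2a − 2(37 − a) = 4a − 74 vanishes at a = 37/2; second derivative 4 > 0, a minimum.
The minimum is 2·(37/2)^2 = 1369/2.

1369/2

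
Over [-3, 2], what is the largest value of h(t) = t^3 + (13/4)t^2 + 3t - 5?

The derivative is 3t^2 + (13/2)t + 3, which vanishes at t = -3/2 and t = -2/3.
Evaluating at the critical points and endpoints: h(-3) = -47/4, h(-3/2) = -89/16, h(-2/3) = -158/27, h(2) = 22.
Hence the absolute maximum is 22 at t = 2.

22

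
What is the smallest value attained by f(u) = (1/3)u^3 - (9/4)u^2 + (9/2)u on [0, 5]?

f'(u) = u^2 - (9/2)u + 9/2, which vanishes at u = 3/2 and u = 3.
Candidates: f(0) = 0, f(3/2) = 45/16, f(3) = 9/4, f(5) = 95/12.
Hence the absolute minimum is 0 at u = 0.

0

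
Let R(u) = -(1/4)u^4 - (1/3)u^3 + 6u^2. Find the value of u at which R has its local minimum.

0

R'(u) = -u^3 - u^2 + 12u = 0 at u = -4, 0, 3.
R''(u) = -3u^2 - 2u + 12. R''(-4) = -28 < 0 ⇒ local maximum; R''(0) = 12 > 0 ⇒ local minimum; R''(3) = -21 < 0 ⇒ local maximum.
So the local minimum value is R(0) = 0.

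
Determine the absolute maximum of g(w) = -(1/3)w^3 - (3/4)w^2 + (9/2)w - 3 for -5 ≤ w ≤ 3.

15/16

The derivative is -w^2 - (3/2)w + 9/2, which vanishes at w = -3 and w = 3/2.
Candidates: g(-5) = -31/12; g(-3) = -57/4; g(3/2) = 15/16; g(3) = -21/4.
So the maximum is g(3/2) = 15/16.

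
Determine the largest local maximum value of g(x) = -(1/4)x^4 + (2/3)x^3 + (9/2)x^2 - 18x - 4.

209/4

g'(x) = -x^3 + 2x^2 + 9x - 18. Setting g'(x) = 0 gives x ∈ {-3, 2, 3}.
g''(x) = -3x^2 + 4x + 9. g''(-3) = -30 < 0 ⇒ local maximum; g''(2) = 5 > 0 ⇒ local minimum; g''(3) = -6 < 0 ⇒ local maximum.
The largest local maximum is g(-3) = 209/4.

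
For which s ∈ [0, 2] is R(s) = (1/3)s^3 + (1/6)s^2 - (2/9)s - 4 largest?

2

Differentiating, R'(s) = s^2 + (1/3)s - 2/9; whose only zero in [0, 2] is s = 1/3.
Evaluating at the critical points and endpoints: R(0) = -4; R(1/3) = -655/162; R(2) = -10/9.
So the maximum is R(2) = -10/9.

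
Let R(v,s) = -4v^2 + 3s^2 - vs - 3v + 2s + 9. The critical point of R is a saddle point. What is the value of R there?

∂R/∂v = -8v - s - 3 = 0 and ∂R/∂s = -v + 6s + 2 = 0, so (v, s) = (-16/49, -19/49).
The Hessian has R_{vv} = -8, R_{ss} = 6, R_{vs} = -1, giving D = -49 < 0, so the point is a saddle point.
R(-16/49, -19/49) = 446/49.

446/49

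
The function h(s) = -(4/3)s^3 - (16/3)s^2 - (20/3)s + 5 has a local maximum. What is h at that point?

23/3

h'(s) = -4s^2 - (32/3)s - 20/3 = 0 at s = -5/3, -1.
Second-derivative test with h''(s) = -8s - 32/3: h''(-5/3) = 8/3 > 0 ⇒ local minimum; h''(-1) = -8/3 < 0 ⇒ local maximum.
Thus h has its local maximum at s = -1, with value 23/3.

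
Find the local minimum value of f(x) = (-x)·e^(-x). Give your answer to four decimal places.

f'(x) = (-1)·e^(-x) + (-x)·(-1)·e^(-x) = (x - 1)·e^(-x). Since e^(-x) > 0, the only critical point is x = 1.
f''(1) has the same sign as 1 > 0, so this is a local minimum.
f(1) = (-1)·e^(-1) ≈ -0.3679.

-0.3679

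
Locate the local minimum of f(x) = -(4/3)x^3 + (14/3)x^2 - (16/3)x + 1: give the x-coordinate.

f'(x) = -4x^2 + (28/3)x - 16/3. Setting f'(x) = 0 gives x ∈ {1, 4/3}.
Second-derivative test with f''(x) = -8x + 28/3: f''(1) = 4/3 > 0 ⇒ local minimum; f''(4/3) = -4/3 < 0 ⇒ local maximum.
So the local minimum value is f(1) = -1.

1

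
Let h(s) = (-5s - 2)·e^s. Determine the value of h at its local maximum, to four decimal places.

By the product rule, h'(s) = (-5s - 7)·e^s. Since e^s > 0, the only critical point is s = -7/5.
h''(-7/5) has the same sign as -5 < 0, so this is a local maximum.
h(-7/5) = (5)·e^(-7/5) ≈ 1.2330.

1.2330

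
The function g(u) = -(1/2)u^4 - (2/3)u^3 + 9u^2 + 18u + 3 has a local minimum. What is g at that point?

Critical points: g'(u) = -2u^3 - 2u^2 + 18u + 18 vanishes at u = -3, -1, 3.
g''(u) = -6u^2 - 4u + 18. g''(-3) = -24 < 0 ⇒ local maximum; g''(-1) = 16 > 0 ⇒ local minimum; g''(3) = -48 < 0 ⇒ local maximum.
Thus g has its local minimum at u = -1, with value -35/6.

-35/6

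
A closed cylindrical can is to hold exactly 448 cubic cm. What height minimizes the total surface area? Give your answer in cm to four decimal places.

With radius r and height h, πr²h = 448 so h = 448/(πr²), and S(r) = 2πr² + 2πrh = 2πr² + 2·448/r.
S'(r) = 4πr − 2·448/r² = 0 ⇒ r³ = 448/(2π), so r ≈ 4.1467 and h = 2r ≈ 8.2933.
S''(r) = 4π + 4·448/r³ > 0, so this is the minimum; S ≈ 324.1156.

8.2933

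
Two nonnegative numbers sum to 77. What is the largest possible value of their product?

5929/4

With x + y = 77, the product is P(x) = x(77 − x).
P'(x) = 77 − 2x = 0 gives x = 77/2; P'' = −2 < 0, so this is the maximum.
P = 77/2·77/2 = 5929/4.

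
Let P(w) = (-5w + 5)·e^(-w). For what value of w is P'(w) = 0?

2

P'(w) = (-5)·e^(-w) + (-5w + 5)·(-1)·e^(-w) = (5w - 10)·e^(-w). Since e^(-w) > 0, the only critical point is w = 2.
P''(2) has the same sign as 5 > 0, so this is a local minimum.
P(2) = (-5)·e^(-2) ≈ -0.6767.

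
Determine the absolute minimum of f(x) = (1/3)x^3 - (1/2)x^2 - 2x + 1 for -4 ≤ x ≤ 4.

The derivative is x^2 - x - 2, which vanishes at x = -1 and x = 2.
Evaluating at the critical points and endpoints: f(-4) = -61/3, f(-1) = 13/6, f(2) = -7/3, f(4) = 19/3.
Hence the absolute minimum is -61/3 at x = -4.

-61/3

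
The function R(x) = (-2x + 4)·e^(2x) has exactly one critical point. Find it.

By the product rule, R'(x) = (-4x + 6)·e^(2x). Since e^(2x) > 0, the only critical point is x = 3/2.
R''(3/2) has the same sign as -4 < 0, so this is a local maximum.
R(3/2) = (1)·e^(3) ≈ 20.0855.

3/2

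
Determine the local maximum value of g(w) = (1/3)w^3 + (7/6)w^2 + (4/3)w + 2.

g'(w) = w^2 + (7/3)w + 4/3 = 0 at w = -4/3, -1.
Second-derivative test with g''(w) = 2w + 7/3: g''(-4/3) = -1/3 < 0 ⇒ local maximum; g''(-1) = 1/3 > 0 ⇒ local minimum.
Thus g has its local maximum at w = -4/3, with value 122/81.

122/81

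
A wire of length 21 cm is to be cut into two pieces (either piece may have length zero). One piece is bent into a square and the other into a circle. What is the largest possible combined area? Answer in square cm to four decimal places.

35.0937

Let x be the length used for the square. Square side x/4; circle radius (21−x)/(2π).
A(x) = (x/4)² + π·((21−x)/(2π))² = x²/16 + (21−x)²/(4π) for 0 ≤ x ≤ 21. A'(x) = x/8 − (21−x)/(2π) = 0 gives x = 4·21/(π+4) ≈ 11.7621.
A'' > 0, so the interior critical point is a minimum; the maximum is at an endpoint. A(0) = 35.0937 and A(21) = 27.5625, so the largest area is 35.0937.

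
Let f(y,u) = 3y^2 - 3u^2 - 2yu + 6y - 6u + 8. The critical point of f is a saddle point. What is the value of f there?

∂f/∂y = 6y - 2u + 6 = 0 and ∂f/∂u = -2y - 6u - 6 = 0, so (y, u) = (-6/5, -3/5).
The Hessian has f_{yy} = 6, f_{uu} = -6, f_{yu} = -2, giving D = -40 < 0, so the point is a saddle point.
f(-6/5, -3/5) = 31/5.

31/5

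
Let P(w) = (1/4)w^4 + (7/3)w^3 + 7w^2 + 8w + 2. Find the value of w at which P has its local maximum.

-2

P'(w) = w^3 + 7w^2 + 14w + 8. Setting P'(w) = 0 gives w ∈ {-4, -2, -1}.
Second-derivative test with P''(w) = 3w^2 + 14w + 14: P''(-4) = 6 > 0 ⇒ local minimum; P''(-2) = -2 < 0 ⇒ local maximum; P''(-1) = 3 > 0 ⇒ local minimum.
The local maximum is P(-2) = -2/3.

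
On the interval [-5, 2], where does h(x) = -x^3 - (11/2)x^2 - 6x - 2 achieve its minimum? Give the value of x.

h'(x) = -3x^2 - 11x - 6, which vanishes at x = -3 and x = -2/3.
Compare values at every candidate in [-5, 2]: h(-5) = 31/2; h(-3) = -13/2; h(-2/3) = -4/27; h(2) = -44.
Hence the absolute minimum is -44 at x = 2.

2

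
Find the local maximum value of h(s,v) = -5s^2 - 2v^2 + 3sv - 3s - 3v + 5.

∂h/∂s = -10s + 3v - 3 = 0 and ∂h/∂v = 3s - 4v - 3 = 0, so (s, v) = (-21/31, -39/31).
The Hessian has h_{ss} = -10, h_{vv} = -4, h_{sv} = 3, giving D = 31 > 0 with h_{ss} < 0, so the point is a local maximum.
h(-21/31, -39/31) = 245/31.

245/31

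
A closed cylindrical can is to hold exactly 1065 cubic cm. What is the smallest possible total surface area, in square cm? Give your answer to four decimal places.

With radius r and height h, πr²h = 1065 so h = 1065/(πr²), and S(r) = 2πr² + 2πrh = 2πr² + 2·1065/r.
S'(r) = 4πr − 2·1065/r² = 0 ⇒ r³ = 1065/(2π), so r ≈ 5.5342 and h = 2r ≈ 11.0684.
S''(r) = 4π + 4·1065/r³ > 0, so this is the minimum; S ≈ 577.3169.

577.3169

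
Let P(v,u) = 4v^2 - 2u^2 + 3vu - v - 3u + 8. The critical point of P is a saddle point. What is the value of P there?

∂P/∂v = 8v + 3u - 1 = 0 and ∂P/∂u = 3v - 4u - 3 = 0, so (v, u) = (13/41, -21/41).
The Hessian has P_{vv} = 8, P_{uu} = -4, P_{vu} = 3, giving D = -41 < 0, so the point is a saddle point.
P(13/41, -21/41) = 353/41.

353/41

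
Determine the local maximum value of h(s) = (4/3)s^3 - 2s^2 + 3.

Critical points: h'(s) = 4s^2 - 4s vanishes at s = 0, 1.
h''(s) = 8s - 4. h''(0) = -4 < 0 ⇒ local maximum; h''(1) = 4 > 0 ⇒ local minimum.
The local maximum is h(0) = 3.

3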